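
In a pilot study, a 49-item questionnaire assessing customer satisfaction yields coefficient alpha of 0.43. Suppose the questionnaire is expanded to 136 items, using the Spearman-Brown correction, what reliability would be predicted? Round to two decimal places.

0.68

Length ratio n = 136/49 = 2.7755
r_new = (2.7755 × 0.43) / (1 + (2.7755 − 1) × 0.43)
r_new = 1.1935 / 1.7635 ≈ 0.6768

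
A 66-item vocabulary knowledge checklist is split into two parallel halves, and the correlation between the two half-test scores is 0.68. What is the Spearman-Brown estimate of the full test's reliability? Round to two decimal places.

Apply the Spearman-Brown correction with n = 2:
r_full = 2r_hh / (1 + r_hh) = 2 × 0.68 / (1 + 0.68)
       = 1.3600 / 1.6800 = 0.8095

0.81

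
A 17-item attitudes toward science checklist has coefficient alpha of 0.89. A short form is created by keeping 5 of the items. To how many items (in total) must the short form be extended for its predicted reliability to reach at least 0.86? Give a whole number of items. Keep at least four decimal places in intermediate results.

Short-form reliability: n = 5/17 = 0.2941; r_5 = n·r/(1+(n−1)r) ≈ 0.7041
Length factor from the short form to reach 0.86: n' = 0.86(1 − 0.7041) / [0.7041(1 − 0.86)] ≈ 2.5816
Total items = 2.5816 × 5 = 12.91, rounded up to 13.

13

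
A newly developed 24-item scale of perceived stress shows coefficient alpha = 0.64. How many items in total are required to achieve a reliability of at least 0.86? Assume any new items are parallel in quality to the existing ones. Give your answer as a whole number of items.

Invert Spearman-Brown to solve for n:
n = r_target (1 − r_old) / [ r_old (1 − r_target) ]
n = 0.86(1 − 0.64) / [0.64(1 − 0.86)]
n = 0.3096 / 0.0896 ≈ 3.4554
So the test needs 3.4554 × 24 ≈ 82.93 items; rounding up, 83.

83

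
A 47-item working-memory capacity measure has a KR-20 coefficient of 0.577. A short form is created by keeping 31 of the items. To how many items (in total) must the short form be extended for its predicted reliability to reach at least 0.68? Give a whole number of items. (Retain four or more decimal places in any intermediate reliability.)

Short-form reliability: n = 31/47 = 0.6596; r_31 = n·r/(1+(n−1)r) ≈ 0.4736
Then solve for n' with r_old = 0.4736, r_target = 0.68: n' = 0.68(1 − 0.4736)/[0.4736(1 − 0.68)] = 2.3619
Total items = 2.3619 × 31 = 73.22, rounded up to 74.

74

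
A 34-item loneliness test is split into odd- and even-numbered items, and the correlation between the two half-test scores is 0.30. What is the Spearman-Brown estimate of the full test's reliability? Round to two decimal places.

The full test is twice the length of either half (n = 2).
r_full = 2r_hh / (1 + r_hh) = 2 × 0.30 / (1 + 0.30)
       = 0.6000 / 1.3000 = 0.4615

0.46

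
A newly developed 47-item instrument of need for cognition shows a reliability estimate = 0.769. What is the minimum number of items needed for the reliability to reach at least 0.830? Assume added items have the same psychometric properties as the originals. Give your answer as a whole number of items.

69

n = 0.830 × (1 − 0.769) / [ 0.769 × (1 − 0.830) ]
  = 0.191730 / 0.130730 = 1.4666
Items needed = n × 47 = 1.4666 × 47 ≈ 68.93 → round up to 69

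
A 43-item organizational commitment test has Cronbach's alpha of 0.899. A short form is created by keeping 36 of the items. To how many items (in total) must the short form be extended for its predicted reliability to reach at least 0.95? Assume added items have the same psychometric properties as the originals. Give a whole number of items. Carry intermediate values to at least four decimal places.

Short-form reliability: n = 36/43 = 0.8372; r_36 = n·r/(1+(n−1)r) ≈ 0.8817
Length factor from the short form to reach 0.95: n' = 0.95(1 − 0.8817) / [0.8817(1 − 0.95)] ≈ 2.5493
Total items = 2.5493 × 36 = 91.77, rounded up to 92.

92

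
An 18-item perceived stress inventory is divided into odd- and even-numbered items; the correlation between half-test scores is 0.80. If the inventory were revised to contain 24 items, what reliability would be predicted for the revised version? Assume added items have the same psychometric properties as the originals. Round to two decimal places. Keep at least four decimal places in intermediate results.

0.91

Spearman-Brown correction (n = 2): r_full = 2·0.80/(1 + 0.80) = 0.8889
Length factor from 18 to 24 items: n = 24/18 = 1.3333
r_new = n·r_full / (1 + (n − 1)·r_full) = 1.1852 / 1.2963 ≈ 0.9143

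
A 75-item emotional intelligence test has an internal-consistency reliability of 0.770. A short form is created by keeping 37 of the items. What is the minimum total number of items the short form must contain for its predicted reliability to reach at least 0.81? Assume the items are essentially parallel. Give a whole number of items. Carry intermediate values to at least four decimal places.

96

Short-form reliability: n = 37/75 = 0.4933; r_37 = n·r/(1+(n−1)r) ≈ 0.6229
Then solve for n' with r_old = 0.6229, r_target = 0.81: n' = 0.81(1 − 0.6229)/[0.6229(1 − 0.81)] = 2.5809
Total items = 2.5809 × 37 = 95.49, rounded up to 96.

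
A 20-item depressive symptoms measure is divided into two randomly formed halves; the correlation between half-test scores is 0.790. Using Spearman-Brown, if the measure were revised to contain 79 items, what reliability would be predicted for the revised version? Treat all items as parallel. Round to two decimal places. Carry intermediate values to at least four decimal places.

0.97

Spearman-Brown correction (n = 2): r_full = 2·0.790/(1 + 0.790) = 0.8827
Length factor from 20 to 79 items: n = 79/20 = 3.9500
r_new = n·r_full / (1 + (n − 1)·r_full) = 3.4867 / 3.6040 ≈ 0.9675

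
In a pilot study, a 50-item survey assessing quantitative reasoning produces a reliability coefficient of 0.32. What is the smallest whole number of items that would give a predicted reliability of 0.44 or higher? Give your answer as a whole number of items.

84

Spearman-Brown solved for the length factor n:
n = r_target (1 − r_old) / [ r_old (1 − r_target) ]
n = [0.44 × 0.68] / [0.32 × 0.56]
n = 0.2992 / 0.1792 ≈ 1.6696
Items needed = n × 50 = 1.6696 × 50 ≈ 83.48 → round up to 84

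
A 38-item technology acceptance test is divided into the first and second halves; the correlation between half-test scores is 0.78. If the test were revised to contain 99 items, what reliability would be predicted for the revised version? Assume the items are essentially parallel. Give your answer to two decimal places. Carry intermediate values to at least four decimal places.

0.95

First correct the split-half correlation to full-test reliability: r_full = 2 × 0.78 / (1 + 0.78) ≈ 0.8764
Then adjust to 99 items: n = 99/38 = 2.6053
r_new = n·r_full / (1 + (n − 1)·r_full) = 2.2833 / 2.4069 ≈ 0.9486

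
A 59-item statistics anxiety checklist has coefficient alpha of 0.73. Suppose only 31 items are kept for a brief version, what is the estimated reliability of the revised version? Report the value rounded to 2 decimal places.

0.59

The new length is 31/59 = 0.5254 times the old.
Spearman-Brown: r_new = n·r / (1 + (n − 1)·r)
r_new = (0.5254 × 0.73) / (1 + (0.5254 − 1) × 0.73)
     = 0.3835 / 0.6535 = 0.5868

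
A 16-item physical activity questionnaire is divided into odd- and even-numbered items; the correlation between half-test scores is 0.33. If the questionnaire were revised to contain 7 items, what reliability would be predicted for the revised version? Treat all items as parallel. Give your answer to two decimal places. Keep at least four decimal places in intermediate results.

First correct the split-half correlation to full-test reliability: r_full = 2 × 0.33 / (1 + 0.33) ≈ 0.4962
Length factor from 16 to 7 items: n = 7/16 = 0.4375
r_new = n·r_full / (1 + (n − 1)·r_full) = 0.2171 / 0.7209 ≈ 0.3012

0.30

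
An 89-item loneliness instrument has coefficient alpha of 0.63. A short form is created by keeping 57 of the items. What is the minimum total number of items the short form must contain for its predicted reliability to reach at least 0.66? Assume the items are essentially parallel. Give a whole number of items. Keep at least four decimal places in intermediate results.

First, r for the 57-item form: n = 57/89 = 0.6404, so r_57 = 0.6404·0.63/(1 + (0.6404 − 1)·0.63) = 0.5216
Then solve for n' with r_old = 0.5216, r_target = 0.66: n' = 0.66(1 − 0.5216)/[0.5216(1 − 0.66)] = 1.7804
Total items = 1.7804 × 57 = 101.48, rounded up to 102.

102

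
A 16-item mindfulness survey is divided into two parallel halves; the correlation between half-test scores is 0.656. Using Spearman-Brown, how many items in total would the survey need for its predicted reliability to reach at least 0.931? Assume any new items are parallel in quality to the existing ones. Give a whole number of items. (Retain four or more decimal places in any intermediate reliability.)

r_full = 2(0.656)/(1 + 0.656) = 0.7923
Solve Spearman-Brown for n: n = 0.931(1 − 0.7923) / [0.7923(1 − 0.931)] = 3.5371
Items = 3.5371 × 16 ≈ 56.59 → 57

57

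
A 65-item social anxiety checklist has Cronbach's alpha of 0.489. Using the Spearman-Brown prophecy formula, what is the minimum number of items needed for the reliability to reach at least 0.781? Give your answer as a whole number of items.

243

Invert Spearman-Brown to solve for n:
n = r_target (1 − r_old) / [ r_old (1 − r_target) ]
n = [0.781 × 0.511] / [0.489 × 0.219]
  = 0.399091 / 0.107091 = 3.7267
Items needed = n × 65 = 3.7267 × 65 ≈ 242.24 → round up to 243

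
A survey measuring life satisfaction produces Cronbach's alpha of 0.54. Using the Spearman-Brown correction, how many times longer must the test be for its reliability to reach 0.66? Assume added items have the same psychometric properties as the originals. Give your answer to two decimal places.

Rearranging the Spearman-Brown formula for n,
n = r_target (1 − r_old) / [ r_old (1 − r_target) ]
n = 0.66 × (1 − 0.54) / [ 0.54 × (1 − 0.66) ]
n = 0.3036 / 0.1836 ≈ 1.6536

1.65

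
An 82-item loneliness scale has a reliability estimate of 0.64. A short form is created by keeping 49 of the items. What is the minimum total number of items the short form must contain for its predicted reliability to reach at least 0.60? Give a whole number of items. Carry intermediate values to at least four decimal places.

70

First, r for the 49-item form: n = 49/82 = 0.5976, so r_49 = 0.5976·0.64/(1 + (0.5976 − 1)·0.64) = 0.5151
Then solve for n' with r_old = 0.5151, r_target = 0.60: n' = 0.60(1 − 0.5151)/[0.5151(1 − 0.60)] = 1.4121
Total items = 1.4121 × 49 = 69.19, rounded up to 70.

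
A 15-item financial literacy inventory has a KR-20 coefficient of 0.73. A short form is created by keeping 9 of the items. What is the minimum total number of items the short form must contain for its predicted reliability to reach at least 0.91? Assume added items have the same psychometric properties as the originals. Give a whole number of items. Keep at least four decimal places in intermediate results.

57

First, r for the 9-item form: n = 9/15 = 0.6000, so r_9 = 0.6000·0.73/(1 + (0.6000 − 1)·0.73) = 0.6186
Length factor from the short form to reach 0.91: n' = 0.91(1 − 0.6186) / [0.6186(1 − 0.91)] ≈ 6.2340
Items = 6.2340 × 9 ≈ 56.11 → 57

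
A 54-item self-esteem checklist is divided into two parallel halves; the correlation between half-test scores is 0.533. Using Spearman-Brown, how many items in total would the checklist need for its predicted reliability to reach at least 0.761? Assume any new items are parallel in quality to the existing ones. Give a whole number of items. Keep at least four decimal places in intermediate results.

r_full = 2(0.533)/(1 + 0.533) = 0.6954
Solve Spearman-Brown for n: n = 0.761(1 − 0.6954) / [0.6954(1 − 0.761)] = 1.3947
Required items = 1.3947 × 54 = 75.31, so 76 items.

76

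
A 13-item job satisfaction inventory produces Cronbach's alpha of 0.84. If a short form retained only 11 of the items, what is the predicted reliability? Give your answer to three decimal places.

0.816

The new length is 11/13 = 0.8462 times the old.
r_new = 0.8462·0.84 / [1 + (0.8462 − 1)·0.84]
r_new = 0.7108 / 0.8708 ≈ 0.8163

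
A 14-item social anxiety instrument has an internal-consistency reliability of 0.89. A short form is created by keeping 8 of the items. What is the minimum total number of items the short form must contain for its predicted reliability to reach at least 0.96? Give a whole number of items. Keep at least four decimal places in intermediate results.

42

First, r for the 8-item form: n = 8/14 = 0.5714, so r_8 = 0.5714·0.89/(1 + (0.5714 − 1)·0.89) = 0.8222
Then solve for n' with r_old = 0.8222, r_target = 0.96: n' = 0.96(1 − 0.8222)/[0.8222(1 − 0.96)] = 5.1900
Items = 5.1900 × 8 ≈ 41.52 → 42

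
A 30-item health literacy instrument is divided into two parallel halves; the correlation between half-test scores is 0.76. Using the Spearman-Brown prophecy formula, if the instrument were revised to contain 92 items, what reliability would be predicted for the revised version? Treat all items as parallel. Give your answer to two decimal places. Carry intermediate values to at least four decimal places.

Spearman-Brown correction (n = 2): r_full = 2·0.76/(1 + 0.76) = 0.8636
Length factor from 30 to 92 items: n = 92/30 = 3.0667
r_new = n·r_full / (1 + (n − 1)·r_full) = 2.6484 / 2.7848 ≈ 0.9510

0.95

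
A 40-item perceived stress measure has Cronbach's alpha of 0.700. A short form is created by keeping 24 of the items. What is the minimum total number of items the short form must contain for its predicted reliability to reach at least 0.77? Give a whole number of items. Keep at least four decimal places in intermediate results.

58

First, r for the 24-item form: n = 24/40 = 0.6000, so r_24 = 0.6000·0.700/(1 + (0.6000 − 1)·0.700) = 0.5833
Then solve for n' with r_old = 0.5833, r_target = 0.77: n' = 0.77(1 − 0.5833)/[0.5833(1 − 0.77)] = 2.3916
Items = 2.3916 × 24 ≈ 57.40 → 58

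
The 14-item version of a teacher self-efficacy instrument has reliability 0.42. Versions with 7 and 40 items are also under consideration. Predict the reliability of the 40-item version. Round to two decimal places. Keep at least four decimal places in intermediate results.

0.67

The 7-item form is not needed; work directly from the 14-item form with n = 40/14 = 2.8571.
r_{40} = n·r / (1 + (n − 1)·r) = 1.2000 / 1.7800 ≈ 0.6742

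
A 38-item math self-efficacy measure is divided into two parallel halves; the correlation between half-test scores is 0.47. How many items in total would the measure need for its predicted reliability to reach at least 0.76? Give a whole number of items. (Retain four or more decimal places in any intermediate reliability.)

68

r_full = 2(0.47)/(1 + 0.47) = 0.6395
Solve Spearman-Brown for n: n = 0.76(1 − 0.6395) / [0.6395(1 − 0.76)] = 1.7851
Required items = 1.7851 × 38 = 67.83, so 68 items.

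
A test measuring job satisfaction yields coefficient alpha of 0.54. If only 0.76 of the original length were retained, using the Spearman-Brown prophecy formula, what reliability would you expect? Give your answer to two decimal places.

Spearman-Brown: r_new = n·r / (1 + (n − 1)·r)
r_new = (0.76 × 0.54) / (1 + (0.76 − 1) × 0.54)
r_new = 0.4104 / 0.8704 ≈ 0.4715

0.47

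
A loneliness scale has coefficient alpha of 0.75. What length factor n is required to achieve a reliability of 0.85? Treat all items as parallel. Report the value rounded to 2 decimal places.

n = 0.85 × (1 − 0.75) / [ 0.75 × (1 − 0.85) ]
n = 0.2125 / 0.1125 ≈ 1.8889

1.89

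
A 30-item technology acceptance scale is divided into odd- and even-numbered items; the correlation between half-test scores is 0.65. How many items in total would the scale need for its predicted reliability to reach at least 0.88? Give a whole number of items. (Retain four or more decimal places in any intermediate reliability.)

Corrected full-test reliability: r_full = 2 × 0.65 / (1 + 0.65) ≈ 0.7879
n = r_tgt(1 − r_full) / [r_full(1 − r_tgt)] = 0.88 × 0.2121 / (0.7879 × 0.12) ≈ 1.9741
Items = 1.9741 × 30 ≈ 59.22 → 60

60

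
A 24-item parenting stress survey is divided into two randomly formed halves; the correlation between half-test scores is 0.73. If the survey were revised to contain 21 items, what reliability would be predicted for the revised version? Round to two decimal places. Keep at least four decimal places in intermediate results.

0.83

Spearman-Brown correction (n = 2): r_full = 2·0.73/(1 + 0.73) = 0.8439
Then adjust to 21 items: n = 21/24 = 0.8750
r_new = n·r_full / (1 + (n − 1)·r_full) = 0.7384 / 0.8945 ≈ 0.8255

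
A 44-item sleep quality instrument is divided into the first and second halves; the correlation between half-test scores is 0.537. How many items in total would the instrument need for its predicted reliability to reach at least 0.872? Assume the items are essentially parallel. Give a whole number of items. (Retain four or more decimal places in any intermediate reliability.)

130

Corrected full-test reliability: r_full = 2 × 0.537 / (1 + 0.537) ≈ 0.6988
Solve Spearman-Brown for n: n = 0.872(1 − 0.6988) / [0.6988(1 − 0.872)] = 2.9364
Required items = 2.9364 × 44 = 129.20, so 130 items.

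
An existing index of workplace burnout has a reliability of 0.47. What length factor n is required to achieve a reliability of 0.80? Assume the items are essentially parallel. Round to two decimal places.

n = [0.80 × 0.53] / [0.47 × 0.20]
n = 0.4240 / 0.0940 ≈ 4.5106

4.51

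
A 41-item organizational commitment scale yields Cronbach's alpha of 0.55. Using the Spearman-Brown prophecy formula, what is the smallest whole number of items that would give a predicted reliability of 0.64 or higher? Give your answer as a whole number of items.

n = 0.64(1 − 0.55) / [0.55(1 − 0.64)]
  = 0.2880 / 0.1980 = 1.4545
So the test needs 1.4545 × 41 ≈ 59.63 items; rounding up, 60.

60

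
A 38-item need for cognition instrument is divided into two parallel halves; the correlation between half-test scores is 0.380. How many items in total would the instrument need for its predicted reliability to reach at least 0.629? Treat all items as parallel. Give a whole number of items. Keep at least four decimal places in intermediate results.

r_full = 2(0.380)/(1 + 0.380) = 0.5507
Solve Spearman-Brown for n: n = 0.629(1 − 0.5507) / [0.5507(1 − 0.629)] = 1.3832
Items = 1.3832 × 38 ≈ 52.56 → 53

53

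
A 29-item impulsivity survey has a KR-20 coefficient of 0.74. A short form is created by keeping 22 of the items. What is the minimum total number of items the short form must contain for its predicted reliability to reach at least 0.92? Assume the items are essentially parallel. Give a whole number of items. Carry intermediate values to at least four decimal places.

118

Short-form reliability: n = 22/29 = 0.7586; r_22 = n·r/(1+(n−1)r) ≈ 0.6835
Then solve for n' with r_old = 0.6835, r_target = 0.92: n' = 0.92(1 − 0.6835)/[0.6835(1 − 0.92)] = 5.3252
Items = 5.3252 × 22 ≈ 117.15 → 118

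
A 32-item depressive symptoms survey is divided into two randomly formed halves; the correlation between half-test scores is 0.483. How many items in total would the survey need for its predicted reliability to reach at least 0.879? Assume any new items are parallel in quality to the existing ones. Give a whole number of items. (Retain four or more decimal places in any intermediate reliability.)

125

r_full = 2(0.483)/(1 + 0.483) = 0.6514
n = r_tgt(1 − r_full) / [r_full(1 − r_tgt)] = 0.879 × 0.3486 / (0.6514 × 0.121) ≈ 3.8876
Items = 3.8876 × 32 ≈ 124.40 → 125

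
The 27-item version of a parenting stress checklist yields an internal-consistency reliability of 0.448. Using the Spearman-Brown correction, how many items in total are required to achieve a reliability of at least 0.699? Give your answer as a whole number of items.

78

Rearranging the Spearman-Brown formula for n,
n = r*(1 − r) / [ r (1 − r*) ]
n = 0.699(1 − 0.448) / [0.448(1 − 0.699)]
  = 0.385848 / 0.134848 = 2.8614
Items needed = n × 27 = 2.8614 × 27 ≈ 77.26 → round up to 78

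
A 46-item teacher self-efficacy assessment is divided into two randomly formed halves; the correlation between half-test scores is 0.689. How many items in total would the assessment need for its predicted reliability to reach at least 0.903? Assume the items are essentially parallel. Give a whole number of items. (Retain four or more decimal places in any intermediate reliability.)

97

Corrected full-test reliability: r_full = 2 × 0.689 / (1 + 0.689) ≈ 0.8159
n = r_tgt(1 − r_full) / [r_full(1 − r_tgt)] = 0.903 × 0.1841 / (0.8159 × 0.097) ≈ 2.1005
Required items = 2.1005 × 46 = 96.62, so 97 items.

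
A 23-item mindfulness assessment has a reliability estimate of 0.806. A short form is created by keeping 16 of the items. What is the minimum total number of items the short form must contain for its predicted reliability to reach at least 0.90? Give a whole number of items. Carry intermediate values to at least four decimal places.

50

Short-form reliability: n = 16/23 = 0.6957; r_16 = n·r/(1+(n−1)r) ≈ 0.7430
Length factor from the short form to reach 0.90: n' = 0.90(1 − 0.7430) / [0.7430(1 − 0.90)] ≈ 3.1131
Items = 3.1131 × 16 ≈ 49.81 → 50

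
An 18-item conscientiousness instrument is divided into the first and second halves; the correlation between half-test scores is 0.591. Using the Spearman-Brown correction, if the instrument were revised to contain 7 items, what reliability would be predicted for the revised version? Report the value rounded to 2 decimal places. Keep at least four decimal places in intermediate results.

0.53

Full-test reliability from the split-half r: r_full = 2(0.591)/(1 + 0.591) = 0.7429
Then adjust to 7 items: n = 7/18 = 0.3889
r_new = n·r_full / (1 + (n − 1)·r_full) = 0.2889 / 0.5460 ≈ 0.5291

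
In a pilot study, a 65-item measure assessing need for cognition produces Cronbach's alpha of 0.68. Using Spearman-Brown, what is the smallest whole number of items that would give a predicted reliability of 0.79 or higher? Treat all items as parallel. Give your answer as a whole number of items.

Spearman-Brown solved for the length factor n:
n = r_target (1 − r_old) / [ r_old (1 − r_target) ]
n = [0.79 × 0.32] / [0.68 × 0.21]
  = 0.2528 / 0.1428 = 1.7703
1.7703 × 65 = 115.07 → 116 items

116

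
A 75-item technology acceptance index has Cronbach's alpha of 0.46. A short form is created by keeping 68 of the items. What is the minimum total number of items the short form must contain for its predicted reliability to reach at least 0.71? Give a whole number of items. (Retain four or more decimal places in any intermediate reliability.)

Short-form reliability: n = 68/75 = 0.9067; r_68 = n·r/(1+(n−1)r) ≈ 0.4358
Then solve for n' with r_old = 0.4358, r_target = 0.71: n' = 0.71(1 − 0.4358)/[0.4358(1 − 0.71)] = 3.1696
Items = 3.1696 × 68 ≈ 215.53 → 216

216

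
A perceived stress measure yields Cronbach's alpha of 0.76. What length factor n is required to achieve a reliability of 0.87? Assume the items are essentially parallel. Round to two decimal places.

Invert Spearman-Brown to solve for n:
n = r*(1 − r) / [ r (1 − r*) ]
n = 0.87 × (1 − 0.76) / [ 0.76 × (1 − 0.87) ]
n = 0.2088 / 0.0988 ≈ 2.1134

2.11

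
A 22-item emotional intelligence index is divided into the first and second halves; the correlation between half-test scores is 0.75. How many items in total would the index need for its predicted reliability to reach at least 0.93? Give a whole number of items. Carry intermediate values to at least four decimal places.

49

Corrected full-test reliability: r_full = 2 × 0.75 / (1 + 0.75) ≈ 0.8571
Solve Spearman-Brown for n: n = 0.93(1 − 0.8571) / [0.8571(1 − 0.93)] = 2.2151
Items = 2.2151 × 22 ≈ 48.73 → 49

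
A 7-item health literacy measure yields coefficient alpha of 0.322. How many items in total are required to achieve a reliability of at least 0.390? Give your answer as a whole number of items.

10

n = 0.390(1 − 0.322) / [0.322(1 − 0.390)]
n = 0.264420 / 0.196420 ≈ 1.3462
1.3462 × 7 = 9.42 → 10 items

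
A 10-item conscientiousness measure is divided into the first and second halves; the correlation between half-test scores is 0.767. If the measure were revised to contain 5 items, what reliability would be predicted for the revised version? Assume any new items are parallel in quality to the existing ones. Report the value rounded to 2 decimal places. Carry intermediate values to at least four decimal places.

Full-test reliability from the split-half r: r_full = 2(0.767)/(1 + 0.767) = 0.8681
Length factor from 10 to 5 items: n = 5/10 = 0.5000
r_new = n·r_full / (1 + (n − 1)·r_full) = 0.4340 / 0.5659 ≈ 0.7669

0.77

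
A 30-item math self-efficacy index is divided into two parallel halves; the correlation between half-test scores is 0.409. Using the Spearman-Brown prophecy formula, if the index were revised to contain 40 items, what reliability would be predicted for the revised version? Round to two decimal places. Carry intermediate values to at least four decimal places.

0.65

First correct the split-half correlation to full-test reliability: r_full = 2 × 0.409 / (1 + 0.409) ≈ 0.5806
Length factor from 30 to 40 items: n = 40/30 = 1.3333
r_new = n·r_full / (1 + (n − 1)·r_full) = 0.7741 / 1.1935 ≈ 0.6486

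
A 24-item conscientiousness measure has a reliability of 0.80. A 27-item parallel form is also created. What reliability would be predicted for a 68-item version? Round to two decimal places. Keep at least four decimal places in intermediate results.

Only the ratio of lengths matters: n = 68/24 = 2.8333
r_{68} = n·r / (1 + (n − 1)·r) = 2.2666 / 2.4666 ≈ 0.9189

0.92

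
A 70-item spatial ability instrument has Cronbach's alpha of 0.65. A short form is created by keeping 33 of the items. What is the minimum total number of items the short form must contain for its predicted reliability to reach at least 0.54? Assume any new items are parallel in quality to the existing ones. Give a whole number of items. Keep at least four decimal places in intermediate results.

Short-form reliability: n = 33/70 = 0.4714; r_33 = n·r/(1+(n−1)r) ≈ 0.4668
Length factor from the short form to reach 0.54: n' = 0.54(1 − 0.4668) / [0.4668(1 − 0.54)] ≈ 1.3409
Total items = 1.3409 × 33 = 44.25, rounded up to 45.

45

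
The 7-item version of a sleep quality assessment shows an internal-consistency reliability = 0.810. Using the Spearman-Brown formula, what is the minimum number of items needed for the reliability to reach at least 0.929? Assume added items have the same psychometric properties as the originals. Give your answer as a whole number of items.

n = 0.929 × (1 − 0.810) / [ 0.810 × (1 − 0.929) ]
  = 0.176510 / 0.057510 = 3.0692
Items needed = n × 7 = 3.0692 × 7 ≈ 21.48 → round up to 22

22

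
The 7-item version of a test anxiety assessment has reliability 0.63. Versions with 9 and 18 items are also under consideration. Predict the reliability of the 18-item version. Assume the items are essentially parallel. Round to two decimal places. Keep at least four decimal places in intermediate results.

Only the ratio of lengths matters: n = 18/7 = 2.5714
r_{18} = n·r / (1 + (n − 1)·r) = 1.6200 / 1.9900 ≈ 0.8141

0.81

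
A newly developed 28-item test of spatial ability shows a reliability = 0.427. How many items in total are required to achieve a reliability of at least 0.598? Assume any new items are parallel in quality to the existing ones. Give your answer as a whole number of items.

n = 0.598 × (1 − 0.427) / [ 0.427 × (1 − 0.598) ]
  = 0.342654 / 0.171654 = 1.9962
So the test needs 1.9962 × 28 ≈ 55.89 items; rounding up, 56.

56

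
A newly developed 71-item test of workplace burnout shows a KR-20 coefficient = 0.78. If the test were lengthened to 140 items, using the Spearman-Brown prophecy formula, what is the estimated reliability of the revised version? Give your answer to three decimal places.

Length ratio n = 140/71 = 1.9718
Spearman-Brown: r_new = n·r / (1 + (n − 1)·r)
r_new = 1.9718·0.78 / [1 + (1.9718 − 1)·0.78]
     = 1.5380 / 1.7580 = 0.8749

0.875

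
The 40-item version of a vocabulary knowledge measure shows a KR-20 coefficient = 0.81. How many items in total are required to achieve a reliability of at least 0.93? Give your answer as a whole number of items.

n = 0.93(1 − 0.81) / [0.81(1 − 0.93)]
  = 0.1767 / 0.0567 = 3.1164
So the test needs 3.1164 × 40 ≈ 124.66 items; rounding up, 125.

125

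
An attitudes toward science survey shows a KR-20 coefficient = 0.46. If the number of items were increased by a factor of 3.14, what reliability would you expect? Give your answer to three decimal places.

Apply the Spearman-Brown prophecy formula, r' = nr / [1 + (n − 1)r]:
r_new = 3.14·0.46 / [1 + (3.14 − 1)·0.46]
     = 1.4444 / 1.9844 = 0.7279

0.728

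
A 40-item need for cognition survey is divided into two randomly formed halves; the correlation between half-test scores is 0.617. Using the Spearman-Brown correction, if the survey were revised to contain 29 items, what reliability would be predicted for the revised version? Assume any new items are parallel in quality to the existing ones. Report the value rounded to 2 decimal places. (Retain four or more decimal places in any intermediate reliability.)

Spearman-Brown correction (n = 2): r_full = 2·0.617/(1 + 0.617) = 0.7631
Then adjust to 29 items: n = 29/40 = 0.7250
r_new = n·r_full / (1 + (n − 1)·r_full) = 0.5532 / 0.7901 ≈ 0.7002

0.70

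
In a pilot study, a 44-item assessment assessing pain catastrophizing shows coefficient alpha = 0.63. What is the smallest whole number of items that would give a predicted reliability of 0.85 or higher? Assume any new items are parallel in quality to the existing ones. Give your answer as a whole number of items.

147

n = [0.85 × 0.37] / [0.63 × 0.15]
  = 0.3145 / 0.0945 = 3.3280
3.3280 × 44 = 146.43 → 147 items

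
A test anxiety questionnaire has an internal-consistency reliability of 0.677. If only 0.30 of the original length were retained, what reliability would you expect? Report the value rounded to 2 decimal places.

Apply the Spearman-Brown prophecy formula, r' = nr / [1 + (n − 1)r]:
r_new = 0.3·0.677 / [1 + (0.3 − 1)·0.677]
r_new = 0.2031 / 0.5261 ≈ 0.3860

0.39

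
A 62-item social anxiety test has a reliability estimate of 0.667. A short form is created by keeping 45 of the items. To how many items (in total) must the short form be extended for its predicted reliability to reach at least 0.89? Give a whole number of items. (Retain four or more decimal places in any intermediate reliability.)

251

Short-form reliability: n = 45/62 = 0.7258; r_45 = n·r/(1+(n−1)r) ≈ 0.5925
Then solve for n' with r_old = 0.5925, r_target = 0.89: n' = 0.89(1 − 0.5925)/[0.5925(1 − 0.89)] = 5.5646
Items = 5.5646 × 45 ≈ 250.41 → 251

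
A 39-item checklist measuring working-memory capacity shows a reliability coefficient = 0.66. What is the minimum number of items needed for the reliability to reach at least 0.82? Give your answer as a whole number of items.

Rearranging the Spearman-Brown formula for n,
n = r_target (1 − r_old) / [ r_old (1 − r_target) ]
n = [0.82 × 0.34] / [0.66 × 0.18]
n = 0.2788 / 0.1188 ≈ 2.3468
2.3468 × 39 = 91.53 → 92 items

92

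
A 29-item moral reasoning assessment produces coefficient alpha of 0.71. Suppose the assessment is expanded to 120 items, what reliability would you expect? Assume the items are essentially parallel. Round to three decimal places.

0.910

n = 120/29 = 4.1379
Spearman-Brown: r_new = n·r / (1 + (n − 1)·r)
r_new = 4.1379·0.71 / [1 + (4.1379 − 1)·0.71]
     = 2.9379 / 3.2279 = 0.9102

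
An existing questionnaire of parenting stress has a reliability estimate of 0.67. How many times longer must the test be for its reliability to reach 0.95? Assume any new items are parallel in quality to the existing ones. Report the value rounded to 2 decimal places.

Invert Spearman-Brown to solve for n:
n = r_target (1 − r_old) / [ r_old (1 − r_target) ]
n = [0.95 × 0.33] / [0.67 × 0.05]
  = 0.3135 / 0.0335 = 9.3582

9.36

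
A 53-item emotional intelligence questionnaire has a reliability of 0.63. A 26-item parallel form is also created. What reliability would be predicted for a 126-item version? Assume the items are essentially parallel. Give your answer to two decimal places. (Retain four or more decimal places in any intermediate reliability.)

Only the ratio of lengths matters: n = 126/53 = 2.3774
r_{126} = n·r / (1 + (n − 1)·r) = 1.4978 / 1.8678 ≈ 0.8019

0.80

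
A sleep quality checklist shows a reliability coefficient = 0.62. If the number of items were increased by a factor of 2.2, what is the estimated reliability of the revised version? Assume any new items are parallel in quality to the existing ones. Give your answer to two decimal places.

0.78

By Spearman-Brown, r_new = n r / (1 + (n − 1) r).
r_new = 2.2·0.62 / [1 + (2.2 − 1)·0.62]
     = 1.3640 / 1.7440 = 0.7821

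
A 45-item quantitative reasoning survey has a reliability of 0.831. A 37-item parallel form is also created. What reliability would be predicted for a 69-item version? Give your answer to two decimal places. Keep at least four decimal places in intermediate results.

Only the ratio of lengths matters: n = 69/45 = 1.5333
r_{69} = n·r / (1 + (n − 1)·r) = 1.2742 / 1.4432 ≈ 0.8829

0.88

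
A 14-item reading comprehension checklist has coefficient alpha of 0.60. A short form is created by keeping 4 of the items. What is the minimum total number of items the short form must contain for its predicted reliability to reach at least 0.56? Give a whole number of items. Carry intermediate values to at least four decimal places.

12

Short-form reliability: n = 4/14 = 0.2857; r_4 = n·r/(1+(n−1)r) ≈ 0.3000
Then solve for n' with r_old = 0.3000, r_target = 0.56: n' = 0.56(1 − 0.3000)/[0.3000(1 − 0.56)] = 2.9697
Total items = 2.9697 × 4 = 11.88, rounded up to 12.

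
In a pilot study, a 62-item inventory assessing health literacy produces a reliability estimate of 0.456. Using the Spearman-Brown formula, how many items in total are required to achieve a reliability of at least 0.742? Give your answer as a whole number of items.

Invert Spearman-Brown to solve for n:
n = r_target (1 − r_old) / [ r_old (1 − r_target) ]
n = [0.742 × 0.544] / [0.456 × 0.258]
n = 0.403648 / 0.117648 ≈ 3.4310
Items needed = n × 62 = 3.4310 × 62 ≈ 212.72 → round up to 213

213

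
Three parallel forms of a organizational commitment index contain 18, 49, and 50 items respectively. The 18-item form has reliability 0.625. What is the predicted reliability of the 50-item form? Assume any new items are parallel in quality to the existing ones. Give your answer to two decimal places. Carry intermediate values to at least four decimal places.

0.82

Only the ratio of lengths matters: n = 50/18 = 2.7778
r_{50} = n·r / (1 + (n − 1)·r) = 1.7361 / 2.1111 ≈ 0.8224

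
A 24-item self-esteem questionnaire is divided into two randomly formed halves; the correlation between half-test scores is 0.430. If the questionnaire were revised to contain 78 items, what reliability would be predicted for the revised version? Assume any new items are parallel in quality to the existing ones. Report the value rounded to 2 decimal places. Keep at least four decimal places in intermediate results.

0.83

Full-test reliability from the split-half r: r_full = 2(0.430)/(1 + 0.430) = 0.6014
Length factor from 24 to 78 items: n = 78/24 = 3.2500
r_new = n·r_full / (1 + (n − 1)·r_full) = 1.9546 / 2.3532 ≈ 0.8306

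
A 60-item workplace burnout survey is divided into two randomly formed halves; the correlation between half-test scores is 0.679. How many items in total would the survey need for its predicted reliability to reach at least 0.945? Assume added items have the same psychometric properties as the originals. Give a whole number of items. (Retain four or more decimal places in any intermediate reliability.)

244

r_full = 2(0.679)/(1 + 0.679) = 0.8088
n = r_tgt(1 − r_full) / [r_full(1 − r_tgt)] = 0.945 × 0.1912 / (0.8088 × 0.055) ≈ 4.0618
Items = 4.0618 × 60 ≈ 243.71 → 244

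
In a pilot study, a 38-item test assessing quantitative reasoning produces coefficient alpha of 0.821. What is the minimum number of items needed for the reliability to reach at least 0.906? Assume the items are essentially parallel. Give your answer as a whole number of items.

80

Invert Spearman-Brown to solve for n:
n = r*(1 − r) / [ r (1 − r*) ]
n = 0.906(1 − 0.821) / [0.821(1 − 0.906)]
n = 0.162174 / 0.077174 ≈ 2.1014
2.1014 × 38 = 79.85 → 80 items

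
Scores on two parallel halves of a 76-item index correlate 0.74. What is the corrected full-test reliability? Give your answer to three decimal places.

Each half is half the length of the full test, so the full test is n = 2 times a half.
r_full = 2(0.74) / (1 + 0.74)
       = 1.4800 / 1.7400 = 0.8506

0.851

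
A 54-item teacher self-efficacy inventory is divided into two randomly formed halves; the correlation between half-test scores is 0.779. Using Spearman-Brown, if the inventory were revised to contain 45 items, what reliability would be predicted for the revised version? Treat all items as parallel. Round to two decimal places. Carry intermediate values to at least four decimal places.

Full-test reliability from the split-half r: r_full = 2(0.779)/(1 + 0.779) = 0.8758
Then adjust to 45 items: n = 45/54 = 0.8333
r_new = n·r_full / (1 + (n − 1)·r_full) = 0.7298 / 0.8540 ≈ 0.8546

0.85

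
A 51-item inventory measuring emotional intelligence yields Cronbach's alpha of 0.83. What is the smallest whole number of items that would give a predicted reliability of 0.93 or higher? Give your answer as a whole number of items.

Rearranging the Spearman-Brown formula for n,
n = r*(1 − r) / [ r (1 − r*) ]
n = [0.93 × 0.17] / [0.83 × 0.07]
n = 0.1581 / 0.0581 ≈ 2.7212
So the test needs 2.7212 × 51 ≈ 138.78 items; rounding up, 139.

139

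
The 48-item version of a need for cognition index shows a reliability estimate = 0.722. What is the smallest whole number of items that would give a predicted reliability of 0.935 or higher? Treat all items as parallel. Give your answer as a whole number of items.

266

Invert Spearman-Brown to solve for n:
n = r*(1 − r) / [ r (1 − r*) ]
n = 0.935(1 − 0.722) / [0.722(1 − 0.935)]
  = 0.259930 / 0.046930 = 5.5387
So the test needs 5.5387 × 48 ≈ 265.86 items; rounding up, 266.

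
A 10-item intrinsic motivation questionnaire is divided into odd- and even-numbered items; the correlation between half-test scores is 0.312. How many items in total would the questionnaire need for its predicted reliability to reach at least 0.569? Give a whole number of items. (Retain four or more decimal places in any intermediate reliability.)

15

r_full = 2(0.312)/(1 + 0.312) = 0.4756
n = r_tgt(1 − r_full) / [r_full(1 − r_tgt)] = 0.569 × 0.5244 / (0.4756 × 0.431) ≈ 1.4556
Items = 1.4556 × 10 ≈ 14.56 → 15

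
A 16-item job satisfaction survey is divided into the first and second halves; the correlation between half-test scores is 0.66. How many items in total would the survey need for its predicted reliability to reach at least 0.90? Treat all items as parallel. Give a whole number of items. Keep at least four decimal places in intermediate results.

Corrected full-test reliability: r_full = 2 × 0.66 / (1 + 0.66) ≈ 0.7952
Solve Spearman-Brown for n: n = 0.90(1 − 0.7952) / [0.7952(1 − 0.90)] = 2.3179
Required items = 2.3179 × 16 = 37.09, so 38 items.

38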